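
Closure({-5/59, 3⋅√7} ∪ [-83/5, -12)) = [-83/5, -12] ∪ {-5/59, 3⋅√7}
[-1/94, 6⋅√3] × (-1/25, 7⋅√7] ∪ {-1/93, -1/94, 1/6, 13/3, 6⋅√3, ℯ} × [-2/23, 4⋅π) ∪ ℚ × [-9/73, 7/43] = (ℚ × [-9/73, 7/43]) ∪ ({-1/93, -1/94, 1/6, 13/3, 6⋅√3, ℯ} × [-2/23, 4⋅π)) ∪ ([-1/94, 6⋅√3] × (-1/25, 7⋅√7])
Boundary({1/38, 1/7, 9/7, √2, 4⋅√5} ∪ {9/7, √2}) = {1/38, 1/7, 9/7, √2, 4⋅√5}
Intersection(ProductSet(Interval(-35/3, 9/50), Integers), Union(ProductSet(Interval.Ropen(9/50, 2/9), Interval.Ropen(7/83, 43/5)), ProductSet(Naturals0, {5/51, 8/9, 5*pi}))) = ProductSet({9/50}, Range(1, 9, 1))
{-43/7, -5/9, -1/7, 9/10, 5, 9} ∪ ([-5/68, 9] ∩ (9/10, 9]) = {-43/7, -5/9, -1/7} ∪ [9/10, 9]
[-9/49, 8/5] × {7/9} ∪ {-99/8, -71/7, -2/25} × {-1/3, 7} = ({-99/8, -71/7, -2/25} × {-1/3, 7}) ∪ ([-9/49, 8/5] × {7/9})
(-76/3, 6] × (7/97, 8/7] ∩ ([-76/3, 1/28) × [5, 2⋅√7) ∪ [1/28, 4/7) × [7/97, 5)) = [1/28, 4/7) × (7/97, 8/7]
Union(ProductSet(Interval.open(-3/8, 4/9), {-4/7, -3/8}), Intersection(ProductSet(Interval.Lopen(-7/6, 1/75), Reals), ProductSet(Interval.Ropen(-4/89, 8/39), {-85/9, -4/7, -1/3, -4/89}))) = Union(ProductSet(Interval.open(-3/8, 4/9), {-4/7, -3/8}), ProductSet(Interval(-4/89, 1/75), {-85/9, -4/7, -1/3, -4/89}))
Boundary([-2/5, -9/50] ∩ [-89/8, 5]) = {-2/5, -9/50}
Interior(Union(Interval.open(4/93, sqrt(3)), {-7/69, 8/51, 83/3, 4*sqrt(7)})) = Interval.open(4/93, sqrt(3))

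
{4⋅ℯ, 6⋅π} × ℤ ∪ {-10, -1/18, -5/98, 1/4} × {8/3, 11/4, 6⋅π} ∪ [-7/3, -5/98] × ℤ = ({-10, -1/18, -5/98, 1/4} × {8/3, 11/4, 6⋅π}) ∪ (([-7/3, -5/98] ∪ {4⋅ℯ, 6⋅π}) × ℤ)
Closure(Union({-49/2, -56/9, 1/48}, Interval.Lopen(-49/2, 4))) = Interval(-49/2, 4)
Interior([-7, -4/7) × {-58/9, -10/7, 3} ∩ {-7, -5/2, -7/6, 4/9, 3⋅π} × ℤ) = ∅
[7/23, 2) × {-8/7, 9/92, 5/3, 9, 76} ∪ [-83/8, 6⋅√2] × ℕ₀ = ([-83/8, 6⋅√2] × ℕ₀) ∪ ([7/23, 2) × {-8/7, 9/92, 5/3, 9, 76})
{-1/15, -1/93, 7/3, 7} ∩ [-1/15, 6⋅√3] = {-1/15, -1/93, 7/3, 7}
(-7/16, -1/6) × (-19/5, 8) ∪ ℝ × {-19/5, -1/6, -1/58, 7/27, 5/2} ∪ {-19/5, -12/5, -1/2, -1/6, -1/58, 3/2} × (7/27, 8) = (ℝ × {-19/5, -1/6, -1/58, 7/27, 5/2}) ∪ ((-7/16, -1/6) × (-19/5, 8)) ∪ ({-19/5, -12/5, -1/2, -1/6, -1/58, 3/2} × (7/27, 8))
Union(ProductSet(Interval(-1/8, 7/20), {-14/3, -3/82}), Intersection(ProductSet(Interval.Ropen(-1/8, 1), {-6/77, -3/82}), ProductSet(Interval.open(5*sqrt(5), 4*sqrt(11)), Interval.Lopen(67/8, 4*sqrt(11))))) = ProductSet(Interval(-1/8, 7/20), {-14/3, -3/82})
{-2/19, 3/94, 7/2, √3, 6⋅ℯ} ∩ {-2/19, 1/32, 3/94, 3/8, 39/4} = {-2/19, 3/94}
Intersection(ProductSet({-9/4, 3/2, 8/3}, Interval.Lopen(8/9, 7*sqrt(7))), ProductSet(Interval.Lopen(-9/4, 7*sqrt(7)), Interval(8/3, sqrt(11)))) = ProductSet({3/2, 8/3}, Interval(8/3, sqrt(11)))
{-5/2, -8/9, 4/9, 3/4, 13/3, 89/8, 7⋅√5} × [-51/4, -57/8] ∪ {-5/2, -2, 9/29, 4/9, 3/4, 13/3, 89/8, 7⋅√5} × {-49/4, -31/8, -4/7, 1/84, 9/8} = ({-5/2, -8/9, 4/9, 3/4, 13/3, 89/8, 7⋅√5} × [-51/4, -57/8]) ∪ ({-5/2, -2, 9/29, 4/9, 3/4, 13/3, 89/8, 7⋅√5} × {-49/4, -31/8, -4/7, 1/84, 9/8})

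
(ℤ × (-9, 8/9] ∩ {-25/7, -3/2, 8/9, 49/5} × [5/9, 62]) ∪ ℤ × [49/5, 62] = ℤ × [49/5, 62]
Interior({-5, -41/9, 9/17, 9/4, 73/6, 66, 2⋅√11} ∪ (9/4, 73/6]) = (9/4, 73/6)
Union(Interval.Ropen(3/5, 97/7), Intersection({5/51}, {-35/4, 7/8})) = Interval.Ropen(3/5, 97/7)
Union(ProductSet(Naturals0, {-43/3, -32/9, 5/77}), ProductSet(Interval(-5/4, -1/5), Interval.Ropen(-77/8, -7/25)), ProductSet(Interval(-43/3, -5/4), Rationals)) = Union(ProductSet(Interval(-43/3, -5/4), Rationals), ProductSet(Interval(-5/4, -1/5), Interval.Ropen(-77/8, -7/25)), ProductSet(Naturals0, {-43/3, -32/9, 5/77}))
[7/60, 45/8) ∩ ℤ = {1, 2, …, 5}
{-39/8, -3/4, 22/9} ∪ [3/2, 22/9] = {-39/8, -3/4} ∪ [3/2, 22/9]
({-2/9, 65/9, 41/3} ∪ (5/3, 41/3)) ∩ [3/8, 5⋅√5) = (5/3, 5⋅√5)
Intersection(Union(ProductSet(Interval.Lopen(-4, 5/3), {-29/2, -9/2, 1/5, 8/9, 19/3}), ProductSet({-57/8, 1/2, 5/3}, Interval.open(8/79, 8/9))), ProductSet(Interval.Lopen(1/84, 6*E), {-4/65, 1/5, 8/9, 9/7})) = ProductSet(Interval.Lopen(1/84, 5/3), {1/5, 8/9})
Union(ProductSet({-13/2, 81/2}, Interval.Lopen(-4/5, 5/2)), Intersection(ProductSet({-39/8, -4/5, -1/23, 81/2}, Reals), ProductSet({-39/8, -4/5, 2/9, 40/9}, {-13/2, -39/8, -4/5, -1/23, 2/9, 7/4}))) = Union(ProductSet({-13/2, 81/2}, Interval.Lopen(-4/5, 5/2)), ProductSet({-39/8, -4/5}, {-13/2, -39/8, -4/5, -1/23, 2/9, 7/4}))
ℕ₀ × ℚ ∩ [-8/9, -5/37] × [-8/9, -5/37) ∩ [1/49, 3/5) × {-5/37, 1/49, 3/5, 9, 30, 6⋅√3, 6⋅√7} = ∅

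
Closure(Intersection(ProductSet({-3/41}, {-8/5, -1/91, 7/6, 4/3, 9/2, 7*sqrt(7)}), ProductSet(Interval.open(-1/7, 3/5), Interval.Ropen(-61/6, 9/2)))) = ProductSet({-3/41}, {-8/5, -1/91, 7/6, 4/3})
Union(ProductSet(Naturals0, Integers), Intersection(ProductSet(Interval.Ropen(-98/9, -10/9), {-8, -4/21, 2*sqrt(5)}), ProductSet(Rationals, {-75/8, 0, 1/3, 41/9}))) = ProductSet(Naturals0, Integers)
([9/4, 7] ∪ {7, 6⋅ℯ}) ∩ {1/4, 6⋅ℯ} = {6⋅ℯ}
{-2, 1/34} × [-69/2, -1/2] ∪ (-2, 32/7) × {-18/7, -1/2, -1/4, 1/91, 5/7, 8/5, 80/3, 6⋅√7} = ({-2, 1/34} × [-69/2, -1/2]) ∪ ((-2, 32/7) × {-18/7, -1/2, -1/4, 1/91, 5/7, 8/5, 80/3, 6⋅√7})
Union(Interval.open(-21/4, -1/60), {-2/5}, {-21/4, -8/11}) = Interval.Ropen(-21/4, -1/60)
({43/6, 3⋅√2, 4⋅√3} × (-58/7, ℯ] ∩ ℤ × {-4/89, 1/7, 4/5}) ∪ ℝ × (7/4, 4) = ℝ × (7/4, 4)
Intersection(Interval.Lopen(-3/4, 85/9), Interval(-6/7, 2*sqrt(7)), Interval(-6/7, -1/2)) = Interval.Lopen(-3/4, -1/2)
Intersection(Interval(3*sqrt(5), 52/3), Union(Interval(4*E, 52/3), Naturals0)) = Union(Interval(4*E, 52/3), Range(7, 18, 1))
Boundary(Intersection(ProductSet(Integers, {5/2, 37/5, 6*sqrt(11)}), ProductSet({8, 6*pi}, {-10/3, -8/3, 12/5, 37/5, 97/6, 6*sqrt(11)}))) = ProductSet({8}, {37/5, 6*sqrt(11)})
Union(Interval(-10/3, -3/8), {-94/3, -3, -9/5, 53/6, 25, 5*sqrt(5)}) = Union({-94/3, 53/6, 25, 5*sqrt(5)}, Interval(-10/3, -3/8))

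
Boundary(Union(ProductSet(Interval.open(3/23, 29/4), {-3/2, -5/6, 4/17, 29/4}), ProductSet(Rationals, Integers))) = Union(ProductSet(Interval(3/23, 29/4), {-3/2, -5/6, 4/17, 29/4}), ProductSet(Reals, Integers))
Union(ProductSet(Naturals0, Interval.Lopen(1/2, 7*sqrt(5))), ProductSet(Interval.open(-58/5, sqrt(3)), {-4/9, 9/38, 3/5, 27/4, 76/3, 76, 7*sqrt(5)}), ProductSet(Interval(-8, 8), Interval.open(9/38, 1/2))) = Union(ProductSet(Interval.open(-58/5, sqrt(3)), {-4/9, 9/38, 3/5, 27/4, 76/3, 76, 7*sqrt(5)}), ProductSet(Interval(-8, 8), Interval.open(9/38, 1/2)), ProductSet(Naturals0, Interval.Lopen(1/2, 7*sqrt(5))))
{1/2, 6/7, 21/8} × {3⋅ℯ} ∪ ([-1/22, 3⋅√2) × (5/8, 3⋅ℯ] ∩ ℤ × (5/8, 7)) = ({1/2, 6/7, 21/8} × {3⋅ℯ}) ∪ ({0, 1, …, 4} × (5/8, 7))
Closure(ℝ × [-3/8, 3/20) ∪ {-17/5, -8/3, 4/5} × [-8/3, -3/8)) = (ℝ × [-3/8, 3/20]) ∪ ({-17/5, -8/3, 4/5} × [-8/3, -3/8])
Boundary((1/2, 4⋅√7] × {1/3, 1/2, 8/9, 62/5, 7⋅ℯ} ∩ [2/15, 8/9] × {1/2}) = [1/2, 8/9] × {1/2}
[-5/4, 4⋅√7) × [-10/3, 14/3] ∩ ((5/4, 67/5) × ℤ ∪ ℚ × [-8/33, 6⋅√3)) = ((5/4, 4⋅√7) × {-3, -2, …, 4}) ∪ ((ℚ ∩ [-5/4, 4⋅√7)) × [-8/33, 14/3])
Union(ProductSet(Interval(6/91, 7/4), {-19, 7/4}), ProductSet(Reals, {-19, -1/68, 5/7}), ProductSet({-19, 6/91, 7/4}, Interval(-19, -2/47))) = Union(ProductSet({-19, 6/91, 7/4}, Interval(-19, -2/47)), ProductSet(Interval(6/91, 7/4), {-19, 7/4}), ProductSet(Reals, {-19, -1/68, 5/7}))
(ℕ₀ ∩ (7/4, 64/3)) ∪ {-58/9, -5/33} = {-58/9, -5/33} ∪ {2, 3, …, 21}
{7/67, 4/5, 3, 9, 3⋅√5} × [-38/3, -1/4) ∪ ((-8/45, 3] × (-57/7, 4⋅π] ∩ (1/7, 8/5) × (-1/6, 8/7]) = ((1/7, 8/5) × (-1/6, 8/7]) ∪ ({7/67, 4/5, 3, 9, 3⋅√5} × [-38/3, -1/4))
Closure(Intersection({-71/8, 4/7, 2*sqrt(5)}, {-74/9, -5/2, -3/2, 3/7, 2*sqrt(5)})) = {2*sqrt(5)}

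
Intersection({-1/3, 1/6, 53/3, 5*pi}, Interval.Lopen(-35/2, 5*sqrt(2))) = {-1/3, 1/6}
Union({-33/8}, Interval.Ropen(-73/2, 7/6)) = Interval.Ropen(-73/2, 7/6)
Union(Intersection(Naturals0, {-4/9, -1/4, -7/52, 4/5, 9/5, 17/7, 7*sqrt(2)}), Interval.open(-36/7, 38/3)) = Interval.open(-36/7, 38/3)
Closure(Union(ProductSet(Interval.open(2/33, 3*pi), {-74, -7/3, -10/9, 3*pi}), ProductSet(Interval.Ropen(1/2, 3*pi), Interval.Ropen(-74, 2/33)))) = Union(ProductSet({1/2, 3*pi}, Interval(-74, 2/33)), ProductSet(Interval(2/33, 3*pi), {-74, -7/3, -10/9, 3*pi}), ProductSet(Interval(1/2, 3*pi), {-74, 2/33}), ProductSet(Interval.Ropen(1/2, 3*pi), Interval.Ropen(-74, 2/33)))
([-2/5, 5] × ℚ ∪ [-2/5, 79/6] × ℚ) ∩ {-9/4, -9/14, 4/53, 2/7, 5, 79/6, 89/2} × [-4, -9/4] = {4/53, 2/7, 5, 79/6} × (ℚ ∩ [-4, -9/4])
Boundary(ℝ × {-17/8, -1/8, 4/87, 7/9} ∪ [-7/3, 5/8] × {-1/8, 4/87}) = ℝ × {-17/8, -1/8, 4/87, 7/9}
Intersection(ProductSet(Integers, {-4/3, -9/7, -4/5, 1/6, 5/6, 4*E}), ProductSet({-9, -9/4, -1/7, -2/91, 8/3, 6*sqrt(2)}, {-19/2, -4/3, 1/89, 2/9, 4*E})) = ProductSet({-9}, {-4/3, 4*E})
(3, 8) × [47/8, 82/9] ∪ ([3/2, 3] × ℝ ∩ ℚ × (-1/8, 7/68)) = ((3, 8) × [47/8, 82/9]) ∪ ((ℚ ∩ [3/2, 3]) × (-1/8, 7/68))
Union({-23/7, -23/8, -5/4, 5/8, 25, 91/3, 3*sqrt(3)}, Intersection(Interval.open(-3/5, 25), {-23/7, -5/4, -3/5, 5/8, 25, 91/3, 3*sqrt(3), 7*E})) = {-23/7, -23/8, -5/4, 5/8, 25, 91/3, 3*sqrt(3), 7*E}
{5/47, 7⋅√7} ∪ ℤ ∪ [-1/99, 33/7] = ℤ ∪ [-1/99, 33/7] ∪ {7⋅√7}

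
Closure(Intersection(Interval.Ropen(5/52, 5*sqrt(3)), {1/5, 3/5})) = {1/5, 3/5}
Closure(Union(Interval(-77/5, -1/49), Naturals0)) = Union(Complement(Naturals0, Interval.open(-77/5, -1/49)), Interval(-77/5, -1/49), Naturals0)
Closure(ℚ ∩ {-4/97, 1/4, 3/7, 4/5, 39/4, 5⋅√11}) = {-4/97, 1/4, 3/7, 4/5, 39/4}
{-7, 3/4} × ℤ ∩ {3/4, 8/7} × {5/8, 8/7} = ∅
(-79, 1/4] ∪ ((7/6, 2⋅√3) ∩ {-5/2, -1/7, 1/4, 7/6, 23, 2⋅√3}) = (-79, 1/4]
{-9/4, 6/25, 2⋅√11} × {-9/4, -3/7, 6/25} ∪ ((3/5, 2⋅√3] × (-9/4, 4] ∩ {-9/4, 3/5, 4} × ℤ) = {-9/4, 6/25, 2⋅√11} × {-9/4, -3/7, 6/25}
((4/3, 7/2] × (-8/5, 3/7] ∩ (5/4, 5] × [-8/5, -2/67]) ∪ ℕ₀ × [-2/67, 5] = (ℕ₀ × [-2/67, 5]) ∪ ((4/3, 7/2] × (-8/5, -2/67])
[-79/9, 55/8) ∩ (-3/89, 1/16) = (-3/89, 1/16)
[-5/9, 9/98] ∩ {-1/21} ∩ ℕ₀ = ∅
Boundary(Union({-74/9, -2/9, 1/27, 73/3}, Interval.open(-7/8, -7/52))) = {-74/9, -7/8, -7/52, 1/27, 73/3}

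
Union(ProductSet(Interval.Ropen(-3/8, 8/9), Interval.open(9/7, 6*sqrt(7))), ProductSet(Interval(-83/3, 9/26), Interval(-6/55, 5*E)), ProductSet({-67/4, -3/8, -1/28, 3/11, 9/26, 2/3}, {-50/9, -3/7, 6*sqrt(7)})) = Union(ProductSet({-67/4, -3/8, -1/28, 3/11, 9/26, 2/3}, {-50/9, -3/7, 6*sqrt(7)}), ProductSet(Interval(-83/3, 9/26), Interval(-6/55, 5*E)), ProductSet(Interval.Ropen(-3/8, 8/9), Interval.open(9/7, 6*sqrt(7))))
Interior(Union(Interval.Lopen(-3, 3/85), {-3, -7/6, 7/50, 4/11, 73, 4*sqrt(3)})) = Interval.open(-3, 3/85)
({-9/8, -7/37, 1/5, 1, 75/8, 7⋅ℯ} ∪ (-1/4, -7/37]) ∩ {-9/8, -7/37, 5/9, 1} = {-9/8, -7/37, 1}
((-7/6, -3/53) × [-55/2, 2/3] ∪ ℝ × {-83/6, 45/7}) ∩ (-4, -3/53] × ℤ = (-7/6, -3/53) × {-27, -26, …, 0}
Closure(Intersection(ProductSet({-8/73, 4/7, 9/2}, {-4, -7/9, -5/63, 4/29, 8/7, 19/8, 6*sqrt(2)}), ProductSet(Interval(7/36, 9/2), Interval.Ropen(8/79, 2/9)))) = ProductSet({4/7, 9/2}, {4/29})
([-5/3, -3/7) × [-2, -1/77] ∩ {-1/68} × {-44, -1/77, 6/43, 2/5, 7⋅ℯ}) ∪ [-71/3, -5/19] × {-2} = [-71/3, -5/19] × {-2}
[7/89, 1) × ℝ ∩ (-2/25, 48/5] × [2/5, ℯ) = [7/89, 1) × [2/5, ℯ)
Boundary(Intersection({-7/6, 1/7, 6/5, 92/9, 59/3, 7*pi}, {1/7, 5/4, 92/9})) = {1/7, 92/9}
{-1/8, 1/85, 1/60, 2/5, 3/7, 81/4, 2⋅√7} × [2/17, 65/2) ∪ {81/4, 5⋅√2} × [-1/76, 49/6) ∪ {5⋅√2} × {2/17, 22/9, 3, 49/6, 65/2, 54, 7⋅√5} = ({81/4, 5⋅√2} × [-1/76, 49/6)) ∪ ({-1/8, 1/85, 1/60, 2/5, 3/7, 81/4, 2⋅√7} × [2/17, 65/2)) ∪ ({5⋅√2} × {2/17, 22/9, 3, 49/6, 65/2, 54, 7⋅√5})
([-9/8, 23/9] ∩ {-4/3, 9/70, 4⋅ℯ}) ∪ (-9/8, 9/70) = (-9/8, 9/70]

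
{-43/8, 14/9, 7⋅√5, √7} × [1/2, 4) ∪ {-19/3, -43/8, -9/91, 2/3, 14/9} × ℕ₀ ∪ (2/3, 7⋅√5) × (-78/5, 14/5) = ({-19/3, -43/8, -9/91, 2/3, 14/9} × ℕ₀) ∪ ((2/3, 7⋅√5) × (-78/5, 14/5)) ∪ ({-43/8, 14/9, 7⋅√5, √7} × [1/2, 4))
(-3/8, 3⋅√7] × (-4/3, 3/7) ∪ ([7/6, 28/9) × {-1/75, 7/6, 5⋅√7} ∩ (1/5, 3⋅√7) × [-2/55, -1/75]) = (-3/8, 3⋅√7] × (-4/3, 3/7)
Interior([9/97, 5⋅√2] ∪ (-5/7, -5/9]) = (-5/7, -5/9) ∪ (9/97, 5⋅√2)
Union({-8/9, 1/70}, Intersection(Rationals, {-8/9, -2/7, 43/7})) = {-8/9, -2/7, 1/70, 43/7}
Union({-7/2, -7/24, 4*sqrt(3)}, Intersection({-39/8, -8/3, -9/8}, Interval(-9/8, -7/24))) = {-7/2, -9/8, -7/24, 4*sqrt(3)}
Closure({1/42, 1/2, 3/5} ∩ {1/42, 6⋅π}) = {1/42}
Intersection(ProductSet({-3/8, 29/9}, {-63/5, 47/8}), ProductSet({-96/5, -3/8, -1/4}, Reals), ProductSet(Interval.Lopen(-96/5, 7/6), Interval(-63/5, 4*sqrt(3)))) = ProductSet({-3/8}, {-63/5, 47/8})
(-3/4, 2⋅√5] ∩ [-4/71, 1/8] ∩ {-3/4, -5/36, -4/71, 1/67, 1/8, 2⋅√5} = {-4/71, 1/67, 1/8}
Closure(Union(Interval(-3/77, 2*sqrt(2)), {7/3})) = Interval(-3/77, 2*sqrt(2))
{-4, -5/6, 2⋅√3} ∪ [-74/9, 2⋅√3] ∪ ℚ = ℚ ∪ [-74/9, 2⋅√3]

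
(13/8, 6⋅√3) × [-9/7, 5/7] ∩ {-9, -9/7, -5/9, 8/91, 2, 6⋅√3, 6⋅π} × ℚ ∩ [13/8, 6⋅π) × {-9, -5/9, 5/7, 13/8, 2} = {2} × {-5/9, 5/7}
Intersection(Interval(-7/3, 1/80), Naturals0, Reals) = Range(0, 1, 1)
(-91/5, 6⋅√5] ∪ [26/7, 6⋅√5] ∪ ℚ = ℚ ∪ [-91/5, 6⋅√5]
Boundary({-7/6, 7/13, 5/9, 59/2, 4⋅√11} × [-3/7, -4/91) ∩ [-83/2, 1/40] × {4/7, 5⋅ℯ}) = ∅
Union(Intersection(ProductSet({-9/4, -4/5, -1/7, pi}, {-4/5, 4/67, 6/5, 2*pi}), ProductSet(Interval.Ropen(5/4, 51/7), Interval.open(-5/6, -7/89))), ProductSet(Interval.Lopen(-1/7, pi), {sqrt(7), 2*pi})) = Union(ProductSet({pi}, {-4/5}), ProductSet(Interval.Lopen(-1/7, pi), {sqrt(7), 2*pi}))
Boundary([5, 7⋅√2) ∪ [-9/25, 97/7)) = {-9/25, 97/7}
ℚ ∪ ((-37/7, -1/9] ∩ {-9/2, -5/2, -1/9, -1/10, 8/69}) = ℚ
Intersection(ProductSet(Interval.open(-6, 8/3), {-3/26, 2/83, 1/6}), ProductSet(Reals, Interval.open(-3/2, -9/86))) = ProductSet(Interval.open(-6, 8/3), {-3/26})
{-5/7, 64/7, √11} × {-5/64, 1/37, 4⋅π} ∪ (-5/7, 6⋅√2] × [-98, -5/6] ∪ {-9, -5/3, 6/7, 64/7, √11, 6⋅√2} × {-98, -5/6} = ({-5/7, 64/7, √11} × {-5/64, 1/37, 4⋅π}) ∪ ((-5/7, 6⋅√2] × [-98, -5/6]) ∪ ({-9, -5/3, 6/7, 64/7, √11, 6⋅√2} × {-98, -5/6})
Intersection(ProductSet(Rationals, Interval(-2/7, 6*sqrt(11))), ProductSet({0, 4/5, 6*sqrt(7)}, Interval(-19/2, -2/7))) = ProductSet({0, 4/5}, {-2/7})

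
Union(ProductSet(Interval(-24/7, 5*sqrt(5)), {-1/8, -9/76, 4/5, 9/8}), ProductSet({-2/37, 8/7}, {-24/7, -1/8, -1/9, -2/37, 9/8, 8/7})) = Union(ProductSet({-2/37, 8/7}, {-24/7, -1/8, -1/9, -2/37, 9/8, 8/7}), ProductSet(Interval(-24/7, 5*sqrt(5)), {-1/8, -9/76, 4/5, 9/8}))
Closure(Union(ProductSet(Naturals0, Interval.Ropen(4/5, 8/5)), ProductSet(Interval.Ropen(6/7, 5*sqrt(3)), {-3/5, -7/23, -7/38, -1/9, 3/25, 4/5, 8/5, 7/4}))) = Union(ProductSet(Interval(6/7, 5*sqrt(3)), {-3/5, -7/23, -7/38, -1/9, 3/25, 4/5, 8/5, 7/4}), ProductSet(Naturals0, Interval(4/5, 8/5)))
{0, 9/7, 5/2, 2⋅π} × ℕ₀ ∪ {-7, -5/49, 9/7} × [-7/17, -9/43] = ({0, 9/7, 5/2, 2⋅π} × ℕ₀) ∪ ({-7, -5/49, 9/7} × [-7/17, -9/43])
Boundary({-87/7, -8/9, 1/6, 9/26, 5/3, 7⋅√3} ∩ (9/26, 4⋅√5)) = {5/3}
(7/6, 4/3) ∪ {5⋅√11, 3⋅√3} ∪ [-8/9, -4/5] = [-8/9, -4/5] ∪ (7/6, 4/3) ∪ {5⋅√11, 3⋅√3}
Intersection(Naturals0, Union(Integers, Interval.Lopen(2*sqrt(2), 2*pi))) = Union(Naturals0, Range(3, 7, 1))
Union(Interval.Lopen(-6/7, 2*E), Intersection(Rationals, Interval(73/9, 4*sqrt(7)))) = Union(Intersection(Interval(73/9, 4*sqrt(7)), Rationals), Interval.Lopen(-6/7, 2*E))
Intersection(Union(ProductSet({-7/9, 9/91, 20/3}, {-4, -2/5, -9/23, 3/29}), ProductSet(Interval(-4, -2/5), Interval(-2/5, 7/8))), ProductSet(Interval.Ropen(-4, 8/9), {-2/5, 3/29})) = ProductSet(Union({9/91}, Interval(-4, -2/5)), {-2/5, 3/29})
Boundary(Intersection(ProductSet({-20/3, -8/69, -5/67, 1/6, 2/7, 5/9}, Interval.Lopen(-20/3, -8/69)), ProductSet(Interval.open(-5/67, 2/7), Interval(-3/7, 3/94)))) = ProductSet({1/6}, Interval(-3/7, -8/69))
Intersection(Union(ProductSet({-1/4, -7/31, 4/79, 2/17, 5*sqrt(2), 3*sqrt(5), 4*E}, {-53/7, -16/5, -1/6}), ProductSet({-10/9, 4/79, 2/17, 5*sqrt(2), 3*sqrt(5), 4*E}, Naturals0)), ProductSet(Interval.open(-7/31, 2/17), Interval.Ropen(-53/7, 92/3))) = ProductSet({4/79}, Union({-53/7, -16/5, -1/6}, Range(0, 31, 1)))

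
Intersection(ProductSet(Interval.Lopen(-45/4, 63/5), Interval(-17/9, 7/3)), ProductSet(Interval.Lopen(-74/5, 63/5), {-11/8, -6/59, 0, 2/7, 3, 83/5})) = ProductSet(Interval.Lopen(-45/4, 63/5), {-11/8, -6/59, 0, 2/7})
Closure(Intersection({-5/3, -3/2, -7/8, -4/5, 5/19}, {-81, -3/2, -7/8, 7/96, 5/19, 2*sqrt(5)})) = {-3/2, -7/8, 5/19}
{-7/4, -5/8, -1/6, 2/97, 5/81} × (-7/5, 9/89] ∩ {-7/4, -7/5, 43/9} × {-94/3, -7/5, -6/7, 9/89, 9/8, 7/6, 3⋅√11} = {-7/4} × {-6/7, 9/89}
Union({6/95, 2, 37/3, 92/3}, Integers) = Union({6/95, 37/3, 92/3}, Integers)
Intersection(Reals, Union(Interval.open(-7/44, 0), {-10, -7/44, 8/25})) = Union({-10, 8/25}, Interval.Ropen(-7/44, 0))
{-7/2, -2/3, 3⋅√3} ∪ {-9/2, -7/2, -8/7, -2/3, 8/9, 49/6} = {-9/2, -7/2, -8/7, -2/3, 8/9, 49/6, 3⋅√3}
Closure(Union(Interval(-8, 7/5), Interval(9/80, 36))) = Interval(-8, 36)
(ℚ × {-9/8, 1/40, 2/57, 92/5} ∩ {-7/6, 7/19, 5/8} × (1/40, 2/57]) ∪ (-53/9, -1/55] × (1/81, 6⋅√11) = ({-7/6, 7/19, 5/8} × {2/57}) ∪ ((-53/9, -1/55] × (1/81, 6⋅√11))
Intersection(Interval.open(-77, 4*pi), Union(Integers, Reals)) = Interval.open(-77, 4*pi)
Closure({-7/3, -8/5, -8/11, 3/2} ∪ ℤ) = ℤ ∪ {-7/3, -8/5, -8/11, 3/2}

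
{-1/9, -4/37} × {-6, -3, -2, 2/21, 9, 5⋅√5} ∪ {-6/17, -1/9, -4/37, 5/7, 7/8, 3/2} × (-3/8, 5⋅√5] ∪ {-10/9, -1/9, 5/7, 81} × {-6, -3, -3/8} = ({-10/9, -1/9, 5/7, 81} × {-6, -3, -3/8}) ∪ ({-1/9, -4/37} × {-6, -3, -2, 2/21, 9, 5⋅√5}) ∪ ({-6/17, -1/9, -4/37, 5/7, 7/8, 3/2} × (-3/8, 5⋅√5])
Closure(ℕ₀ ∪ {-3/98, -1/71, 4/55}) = {-3/98, -1/71, 4/55} ∪ ℕ₀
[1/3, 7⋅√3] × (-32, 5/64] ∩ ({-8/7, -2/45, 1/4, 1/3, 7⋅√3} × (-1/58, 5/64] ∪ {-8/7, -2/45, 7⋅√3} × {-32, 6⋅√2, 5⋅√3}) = {1/3, 7⋅√3} × (-1/58, 5/64]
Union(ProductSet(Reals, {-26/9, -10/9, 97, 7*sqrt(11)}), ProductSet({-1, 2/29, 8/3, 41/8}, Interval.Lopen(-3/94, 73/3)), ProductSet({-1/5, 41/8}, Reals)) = Union(ProductSet({-1/5, 41/8}, Reals), ProductSet({-1, 2/29, 8/3, 41/8}, Interval.Lopen(-3/94, 73/3)), ProductSet(Reals, {-26/9, -10/9, 97, 7*sqrt(11)}))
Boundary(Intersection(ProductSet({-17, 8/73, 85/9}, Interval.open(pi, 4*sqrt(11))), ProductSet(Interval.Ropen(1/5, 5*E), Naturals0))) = ProductSet({85/9}, Range(4, 14, 1))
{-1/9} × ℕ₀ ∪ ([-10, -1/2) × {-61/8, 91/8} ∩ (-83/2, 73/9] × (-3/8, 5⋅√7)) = ({-1/9} × ℕ₀) ∪ ([-10, -1/2) × {91/8})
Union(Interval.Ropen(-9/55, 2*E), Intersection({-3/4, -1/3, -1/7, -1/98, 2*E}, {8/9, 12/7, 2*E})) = Interval(-9/55, 2*E)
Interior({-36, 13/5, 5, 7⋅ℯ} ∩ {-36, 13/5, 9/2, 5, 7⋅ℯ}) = ∅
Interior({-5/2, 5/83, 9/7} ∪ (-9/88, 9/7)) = (-9/88, 9/7)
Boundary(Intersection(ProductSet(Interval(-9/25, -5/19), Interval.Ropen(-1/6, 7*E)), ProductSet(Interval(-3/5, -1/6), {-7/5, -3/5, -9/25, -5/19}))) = EmptySet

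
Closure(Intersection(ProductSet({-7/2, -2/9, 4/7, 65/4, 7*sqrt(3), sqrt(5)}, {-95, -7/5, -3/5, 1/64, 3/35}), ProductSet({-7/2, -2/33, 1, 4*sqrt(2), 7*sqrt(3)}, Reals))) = ProductSet({-7/2, 7*sqrt(3)}, {-95, -7/5, -3/5, 1/64, 3/35})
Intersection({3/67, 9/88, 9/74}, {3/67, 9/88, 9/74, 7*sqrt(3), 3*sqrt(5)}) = {3/67, 9/88, 9/74}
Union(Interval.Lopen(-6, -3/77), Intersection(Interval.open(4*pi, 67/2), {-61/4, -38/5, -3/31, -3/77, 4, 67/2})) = Interval.Lopen(-6, -3/77)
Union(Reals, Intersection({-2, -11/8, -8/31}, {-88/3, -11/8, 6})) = Reals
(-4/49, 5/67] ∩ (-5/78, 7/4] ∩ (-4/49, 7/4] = (-5/78, 5/67]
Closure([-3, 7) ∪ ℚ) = ℚ ∪ (-∞, ∞)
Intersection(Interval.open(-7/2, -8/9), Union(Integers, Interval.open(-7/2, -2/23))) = Union(Interval.open(-7/2, -8/9), Range(-3, 0, 1))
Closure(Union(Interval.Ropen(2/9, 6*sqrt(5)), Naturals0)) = Union(Complement(Naturals0, Interval.open(2/9, 6*sqrt(5))), Interval(2/9, 6*sqrt(5)), Naturals0)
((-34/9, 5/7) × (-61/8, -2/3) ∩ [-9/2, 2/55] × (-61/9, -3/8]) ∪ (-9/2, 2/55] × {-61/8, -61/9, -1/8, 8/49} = ((-9/2, 2/55] × {-61/8, -61/9, -1/8, 8/49}) ∪ ((-34/9, 2/55] × (-61/9, -2/3))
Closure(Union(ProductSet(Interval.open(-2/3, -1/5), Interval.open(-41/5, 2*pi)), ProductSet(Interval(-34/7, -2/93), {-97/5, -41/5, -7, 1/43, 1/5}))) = Union(ProductSet({-2/3, -1/5}, Interval(-41/5, 2*pi)), ProductSet(Interval(-34/7, -2/93), {-97/5, -41/5, -7, 1/43, 1/5}), ProductSet(Interval(-2/3, -1/5), {-41/5, 2*pi}), ProductSet(Interval.open(-2/3, -1/5), Interval.open(-41/5, 2*pi)))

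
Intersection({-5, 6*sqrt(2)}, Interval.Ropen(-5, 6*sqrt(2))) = {-5}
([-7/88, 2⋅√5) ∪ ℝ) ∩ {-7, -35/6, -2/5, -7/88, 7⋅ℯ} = {-7, -35/6, -2/5, -7/88, 7⋅ℯ}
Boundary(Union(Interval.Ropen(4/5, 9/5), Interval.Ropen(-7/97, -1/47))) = {-7/97, -1/47, 4/5, 9/5}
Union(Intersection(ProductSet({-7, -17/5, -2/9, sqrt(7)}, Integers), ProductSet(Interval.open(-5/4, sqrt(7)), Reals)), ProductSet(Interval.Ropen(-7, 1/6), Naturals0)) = Union(ProductSet({-2/9}, Integers), ProductSet(Interval.Ropen(-7, 1/6), Naturals0))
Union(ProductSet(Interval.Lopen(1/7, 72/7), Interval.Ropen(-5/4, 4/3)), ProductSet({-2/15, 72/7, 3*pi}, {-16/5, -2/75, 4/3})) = Union(ProductSet({-2/15, 72/7, 3*pi}, {-16/5, -2/75, 4/3}), ProductSet(Interval.Lopen(1/7, 72/7), Interval.Ropen(-5/4, 4/3)))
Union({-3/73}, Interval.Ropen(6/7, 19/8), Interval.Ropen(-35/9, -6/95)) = Union({-3/73}, Interval.Ropen(-35/9, -6/95), Interval.Ropen(6/7, 19/8))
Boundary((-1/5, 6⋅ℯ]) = {-1/5, 6⋅ℯ}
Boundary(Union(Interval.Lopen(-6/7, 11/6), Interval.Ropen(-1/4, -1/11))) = {-6/7, 11/6}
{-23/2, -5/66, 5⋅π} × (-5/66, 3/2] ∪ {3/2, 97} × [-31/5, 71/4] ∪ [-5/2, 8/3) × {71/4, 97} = ({3/2, 97} × [-31/5, 71/4]) ∪ ([-5/2, 8/3) × {71/4, 97}) ∪ ({-23/2, -5/66, 5⋅π} × (-5/66, 3/2])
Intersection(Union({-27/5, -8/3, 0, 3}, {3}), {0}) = {0}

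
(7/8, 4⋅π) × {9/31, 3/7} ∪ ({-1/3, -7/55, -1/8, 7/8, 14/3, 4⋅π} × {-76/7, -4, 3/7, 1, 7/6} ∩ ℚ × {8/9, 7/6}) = ({-1/3, -7/55, -1/8, 7/8, 14/3} × {7/6}) ∪ ((7/8, 4⋅π) × {9/31, 3/7})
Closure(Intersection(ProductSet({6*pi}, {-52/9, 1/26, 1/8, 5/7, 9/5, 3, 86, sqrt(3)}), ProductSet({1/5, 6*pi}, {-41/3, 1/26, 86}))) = ProductSet({6*pi}, {1/26, 86})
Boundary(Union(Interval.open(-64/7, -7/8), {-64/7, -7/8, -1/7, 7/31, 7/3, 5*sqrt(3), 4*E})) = {-64/7, -7/8, -1/7, 7/31, 7/3, 5*sqrt(3), 4*E}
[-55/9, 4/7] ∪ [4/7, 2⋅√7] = [-55/9, 2⋅√7]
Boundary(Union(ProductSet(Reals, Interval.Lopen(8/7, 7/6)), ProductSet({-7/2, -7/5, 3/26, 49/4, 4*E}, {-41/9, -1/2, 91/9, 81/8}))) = Union(ProductSet({-7/2, -7/5, 3/26, 49/4, 4*E}, {-41/9, -1/2, 91/9, 81/8}), ProductSet(Reals, {8/7, 7/6}))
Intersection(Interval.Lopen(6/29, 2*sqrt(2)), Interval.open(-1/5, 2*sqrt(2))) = Interval.open(6/29, 2*sqrt(2))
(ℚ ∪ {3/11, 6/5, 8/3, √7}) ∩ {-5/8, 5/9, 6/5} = {-5/8, 5/9, 6/5}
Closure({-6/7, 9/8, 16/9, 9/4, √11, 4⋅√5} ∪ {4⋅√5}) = {-6/7, 9/8, 16/9, 9/4, √11, 4⋅√5}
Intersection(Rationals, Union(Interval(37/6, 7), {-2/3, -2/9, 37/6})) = Union({-2/3, -2/9}, Intersection(Interval(37/6, 7), Rationals))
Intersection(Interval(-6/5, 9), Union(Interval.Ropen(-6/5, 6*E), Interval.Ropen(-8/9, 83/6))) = Interval(-6/5, 9)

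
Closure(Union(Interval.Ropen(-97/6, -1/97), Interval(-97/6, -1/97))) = Interval(-97/6, -1/97)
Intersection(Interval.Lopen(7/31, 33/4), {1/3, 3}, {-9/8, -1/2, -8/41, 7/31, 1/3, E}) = {1/3}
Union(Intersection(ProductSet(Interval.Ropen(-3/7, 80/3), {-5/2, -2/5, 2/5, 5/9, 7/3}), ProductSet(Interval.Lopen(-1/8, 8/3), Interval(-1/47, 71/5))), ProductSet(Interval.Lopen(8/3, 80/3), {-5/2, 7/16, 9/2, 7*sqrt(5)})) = Union(ProductSet(Interval.Lopen(-1/8, 8/3), {2/5, 5/9, 7/3}), ProductSet(Interval.Lopen(8/3, 80/3), {-5/2, 7/16, 9/2, 7*sqrt(5)}))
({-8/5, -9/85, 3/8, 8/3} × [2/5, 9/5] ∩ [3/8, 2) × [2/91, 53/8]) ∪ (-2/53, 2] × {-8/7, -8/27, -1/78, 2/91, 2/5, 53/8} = ({3/8} × [2/5, 9/5]) ∪ ((-2/53, 2] × {-8/7, -8/27, -1/78, 2/91, 2/5, 53/8})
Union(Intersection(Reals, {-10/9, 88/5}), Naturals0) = Union({-10/9, 88/5}, Naturals0)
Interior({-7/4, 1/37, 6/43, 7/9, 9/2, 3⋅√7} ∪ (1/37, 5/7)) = (1/37, 5/7)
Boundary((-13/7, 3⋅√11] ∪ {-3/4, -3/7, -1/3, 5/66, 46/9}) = {-13/7, 3⋅√11}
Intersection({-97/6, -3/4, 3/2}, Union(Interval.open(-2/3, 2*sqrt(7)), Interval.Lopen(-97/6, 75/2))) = {-3/4, 3/2}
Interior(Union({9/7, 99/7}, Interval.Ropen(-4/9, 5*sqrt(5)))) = Interval.open(-4/9, 5*sqrt(5))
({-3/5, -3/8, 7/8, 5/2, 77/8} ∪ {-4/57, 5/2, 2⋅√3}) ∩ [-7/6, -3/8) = {-3/5}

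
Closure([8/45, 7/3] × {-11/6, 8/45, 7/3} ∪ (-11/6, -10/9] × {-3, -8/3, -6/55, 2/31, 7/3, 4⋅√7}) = ([8/45, 7/3] × {-11/6, 8/45, 7/3}) ∪ ([-11/6, -10/9] × {-3, -8/3, -6/55, 2/31, 7/3, 4⋅√7})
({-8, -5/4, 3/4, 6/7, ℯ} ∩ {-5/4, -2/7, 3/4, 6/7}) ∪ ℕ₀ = {-5/4, 3/4, 6/7} ∪ ℕ₀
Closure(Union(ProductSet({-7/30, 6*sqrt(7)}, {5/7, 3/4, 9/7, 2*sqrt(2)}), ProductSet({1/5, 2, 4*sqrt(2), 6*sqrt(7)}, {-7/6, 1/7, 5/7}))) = Union(ProductSet({-7/30, 6*sqrt(7)}, {5/7, 3/4, 9/7, 2*sqrt(2)}), ProductSet({1/5, 2, 4*sqrt(2), 6*sqrt(7)}, {-7/6, 1/7, 5/7}))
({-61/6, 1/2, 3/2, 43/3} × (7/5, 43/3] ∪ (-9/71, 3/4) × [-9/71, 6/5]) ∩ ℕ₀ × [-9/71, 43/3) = {0} × [-9/71, 6/5]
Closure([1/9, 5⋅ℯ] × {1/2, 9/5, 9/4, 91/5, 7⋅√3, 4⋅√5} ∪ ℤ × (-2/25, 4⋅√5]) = (ℤ × [-2/25, 4⋅√5]) ∪ ([1/9, 5⋅ℯ] × {1/2, 9/5, 9/4, 91/5, 7⋅√3, 4⋅√5})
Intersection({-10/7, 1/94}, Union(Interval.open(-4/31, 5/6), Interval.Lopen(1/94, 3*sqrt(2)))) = {1/94}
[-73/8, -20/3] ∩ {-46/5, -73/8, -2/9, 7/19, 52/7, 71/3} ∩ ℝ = {-73/8}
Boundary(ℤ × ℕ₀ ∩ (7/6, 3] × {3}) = {2, 3} × {3}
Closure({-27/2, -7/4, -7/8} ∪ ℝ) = ℝ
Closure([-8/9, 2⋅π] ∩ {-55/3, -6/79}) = {-6/79}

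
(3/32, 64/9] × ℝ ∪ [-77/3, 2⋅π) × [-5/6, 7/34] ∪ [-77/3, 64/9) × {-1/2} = ((3/32, 64/9] × ℝ) ∪ ([-77/3, 64/9) × {-1/2}) ∪ ([-77/3, 2⋅π) × [-5/6, 7/34])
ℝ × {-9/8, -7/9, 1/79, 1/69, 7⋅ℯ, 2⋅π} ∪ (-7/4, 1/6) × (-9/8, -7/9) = ((-7/4, 1/6) × (-9/8, -7/9)) ∪ (ℝ × {-9/8, -7/9, 1/79, 1/69, 7⋅ℯ, 2⋅π})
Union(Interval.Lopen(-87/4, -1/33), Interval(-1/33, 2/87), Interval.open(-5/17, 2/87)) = Interval.Lopen(-87/4, 2/87)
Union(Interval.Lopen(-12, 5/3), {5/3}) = Interval.Lopen(-12, 5/3)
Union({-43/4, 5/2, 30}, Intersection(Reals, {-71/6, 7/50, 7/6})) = {-71/6, -43/4, 7/50, 7/6, 5/2, 30}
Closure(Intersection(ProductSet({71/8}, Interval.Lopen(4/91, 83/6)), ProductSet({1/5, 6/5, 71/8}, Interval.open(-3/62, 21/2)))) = ProductSet({71/8}, Interval(4/91, 21/2))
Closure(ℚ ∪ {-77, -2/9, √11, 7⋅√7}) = ℝ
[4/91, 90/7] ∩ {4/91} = {4/91}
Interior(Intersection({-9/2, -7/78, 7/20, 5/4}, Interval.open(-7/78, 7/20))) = EmptySet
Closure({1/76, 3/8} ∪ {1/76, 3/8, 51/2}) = {1/76, 3/8, 51/2}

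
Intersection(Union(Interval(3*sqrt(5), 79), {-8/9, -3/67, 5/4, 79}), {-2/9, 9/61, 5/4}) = {5/4}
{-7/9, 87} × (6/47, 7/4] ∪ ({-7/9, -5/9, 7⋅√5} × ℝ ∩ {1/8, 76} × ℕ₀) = {-7/9, 87} × (6/47, 7/4]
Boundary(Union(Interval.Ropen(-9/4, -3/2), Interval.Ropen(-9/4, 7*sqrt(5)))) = {-9/4, 7*sqrt(5)}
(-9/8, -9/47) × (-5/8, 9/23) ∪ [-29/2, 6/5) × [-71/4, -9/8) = ([-29/2, 6/5) × [-71/4, -9/8)) ∪ ((-9/8, -9/47) × (-5/8, 9/23))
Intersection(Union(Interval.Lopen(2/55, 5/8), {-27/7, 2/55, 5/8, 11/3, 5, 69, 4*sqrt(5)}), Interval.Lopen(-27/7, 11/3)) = Union({11/3}, Interval(2/55, 5/8))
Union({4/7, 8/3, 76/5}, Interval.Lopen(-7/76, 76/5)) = Interval.Lopen(-7/76, 76/5)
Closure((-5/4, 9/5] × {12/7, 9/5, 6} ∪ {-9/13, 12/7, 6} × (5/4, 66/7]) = ({-9/13, 12/7, 6} × [5/4, 66/7]) ∪ ([-5/4, 9/5] × {12/7, 9/5, 6})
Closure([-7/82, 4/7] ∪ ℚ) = ℚ ∪ (-∞, ∞)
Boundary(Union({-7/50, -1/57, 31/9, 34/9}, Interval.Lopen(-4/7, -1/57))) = {-4/7, -1/57, 31/9, 34/9}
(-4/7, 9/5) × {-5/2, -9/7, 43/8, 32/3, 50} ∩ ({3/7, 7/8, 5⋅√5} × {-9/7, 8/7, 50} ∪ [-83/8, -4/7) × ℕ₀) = {3/7, 7/8} × {-9/7, 50}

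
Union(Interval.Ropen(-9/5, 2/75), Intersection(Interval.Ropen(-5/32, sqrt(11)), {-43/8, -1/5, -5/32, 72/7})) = Interval.Ropen(-9/5, 2/75)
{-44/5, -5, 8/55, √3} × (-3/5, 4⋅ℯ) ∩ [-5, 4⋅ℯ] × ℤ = {-5, 8/55, √3} × {0, 1, …, 10}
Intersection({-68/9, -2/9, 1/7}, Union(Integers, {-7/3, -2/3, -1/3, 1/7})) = {1/7}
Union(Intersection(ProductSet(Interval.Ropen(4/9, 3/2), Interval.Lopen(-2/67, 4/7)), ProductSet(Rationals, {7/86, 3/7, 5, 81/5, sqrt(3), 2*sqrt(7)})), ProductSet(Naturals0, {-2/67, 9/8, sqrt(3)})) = Union(ProductSet(Intersection(Interval.Ropen(4/9, 3/2), Rationals), {7/86, 3/7}), ProductSet(Naturals0, {-2/67, 9/8, sqrt(3)}))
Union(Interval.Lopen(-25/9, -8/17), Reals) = Interval(-oo, oo)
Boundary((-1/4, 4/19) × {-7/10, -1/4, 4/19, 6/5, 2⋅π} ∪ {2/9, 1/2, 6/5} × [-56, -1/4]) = ({2/9, 1/2, 6/5} × [-56, -1/4]) ∪ ([-1/4, 4/19] × {-7/10, -1/4, 4/19, 6/5, 2⋅π})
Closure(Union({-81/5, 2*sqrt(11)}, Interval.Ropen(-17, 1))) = Union({2*sqrt(11)}, Interval(-17, 1))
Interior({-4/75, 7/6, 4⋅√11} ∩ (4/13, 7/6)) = ∅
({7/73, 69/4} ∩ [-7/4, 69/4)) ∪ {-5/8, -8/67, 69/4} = {-5/8, -8/67, 7/73, 69/4}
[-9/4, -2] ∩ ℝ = [-9/4, -2]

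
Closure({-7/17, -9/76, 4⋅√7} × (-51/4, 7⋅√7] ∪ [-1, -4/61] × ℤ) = ([-1, -4/61] × ℤ) ∪ ({-7/17, -9/76, 4⋅√7} × [-51/4, 7⋅√7])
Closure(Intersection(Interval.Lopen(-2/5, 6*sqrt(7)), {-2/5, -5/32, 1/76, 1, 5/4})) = {-5/32, 1/76, 1, 5/4}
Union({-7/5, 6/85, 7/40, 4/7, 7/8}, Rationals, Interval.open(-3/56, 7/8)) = Union(Interval(-3/56, 7/8), Rationals)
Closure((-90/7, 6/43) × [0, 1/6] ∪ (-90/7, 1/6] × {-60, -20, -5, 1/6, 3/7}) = ([-90/7, 6/43] × [0, 1/6]) ∪ ([-90/7, 1/6] × {-60, -20, -5, 1/6, 3/7})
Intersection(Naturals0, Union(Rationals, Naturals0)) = Naturals0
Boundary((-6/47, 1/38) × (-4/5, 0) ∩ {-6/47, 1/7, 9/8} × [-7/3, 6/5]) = ∅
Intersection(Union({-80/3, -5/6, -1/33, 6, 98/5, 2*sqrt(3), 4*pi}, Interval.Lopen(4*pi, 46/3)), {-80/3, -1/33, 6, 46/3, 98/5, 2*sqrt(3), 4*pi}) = {-80/3, -1/33, 6, 46/3, 98/5, 2*sqrt(3), 4*pi}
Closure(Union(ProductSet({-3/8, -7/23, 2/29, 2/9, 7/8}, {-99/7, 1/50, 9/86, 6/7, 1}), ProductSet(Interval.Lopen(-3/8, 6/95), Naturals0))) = Union(ProductSet({-3/8, -7/23, 2/29, 2/9, 7/8}, {-99/7, 1/50, 9/86, 6/7, 1}), ProductSet(Interval(-3/8, 6/95), Naturals0))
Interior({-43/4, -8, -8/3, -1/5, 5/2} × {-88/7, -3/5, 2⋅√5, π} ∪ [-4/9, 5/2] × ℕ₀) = ∅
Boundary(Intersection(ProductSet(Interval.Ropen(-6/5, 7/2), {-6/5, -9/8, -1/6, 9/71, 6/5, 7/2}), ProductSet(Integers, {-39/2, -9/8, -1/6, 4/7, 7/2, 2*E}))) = ProductSet(Range(-1, 4, 1), {-9/8, -1/6, 7/2})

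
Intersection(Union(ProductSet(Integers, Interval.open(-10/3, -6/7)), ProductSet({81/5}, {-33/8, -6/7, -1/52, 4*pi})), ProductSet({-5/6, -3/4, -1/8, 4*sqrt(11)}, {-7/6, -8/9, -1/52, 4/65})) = EmptySet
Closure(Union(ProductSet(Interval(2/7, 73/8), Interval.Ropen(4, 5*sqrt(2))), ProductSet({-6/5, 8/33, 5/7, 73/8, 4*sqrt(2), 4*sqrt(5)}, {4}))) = Union(ProductSet({-6/5, 8/33, 5/7, 73/8, 4*sqrt(2), 4*sqrt(5)}, {4}), ProductSet(Interval(2/7, 73/8), Interval(4, 5*sqrt(2))))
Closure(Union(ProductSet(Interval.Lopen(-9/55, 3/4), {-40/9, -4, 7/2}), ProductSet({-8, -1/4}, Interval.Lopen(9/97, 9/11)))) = Union(ProductSet({-8, -1/4}, Interval(9/97, 9/11)), ProductSet(Interval(-9/55, 3/4), {-40/9, -4, 7/2}))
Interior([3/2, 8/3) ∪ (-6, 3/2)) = (-6, 8/3)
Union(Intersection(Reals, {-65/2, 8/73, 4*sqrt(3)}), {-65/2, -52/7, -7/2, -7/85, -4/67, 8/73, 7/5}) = {-65/2, -52/7, -7/2, -7/85, -4/67, 8/73, 7/5, 4*sqrt(3)}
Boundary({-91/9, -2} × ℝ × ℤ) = {-91/9, -2} × ℝ × ℤ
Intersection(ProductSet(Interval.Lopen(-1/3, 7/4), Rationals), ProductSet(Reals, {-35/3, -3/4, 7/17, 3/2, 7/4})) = ProductSet(Interval.Lopen(-1/3, 7/4), {-35/3, -3/4, 7/17, 3/2, 7/4})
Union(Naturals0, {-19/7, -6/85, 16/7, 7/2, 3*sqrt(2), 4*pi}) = Union({-19/7, -6/85, 16/7, 7/2, 3*sqrt(2), 4*pi}, Naturals0)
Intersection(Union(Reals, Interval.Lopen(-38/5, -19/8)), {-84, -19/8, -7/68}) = {-84, -19/8, -7/68}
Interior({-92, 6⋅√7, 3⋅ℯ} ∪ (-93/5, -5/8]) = (-93/5, -5/8)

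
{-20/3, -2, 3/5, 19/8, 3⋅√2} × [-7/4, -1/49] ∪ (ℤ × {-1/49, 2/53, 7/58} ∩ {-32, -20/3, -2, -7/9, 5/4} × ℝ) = ({-32, -2} × {-1/49, 2/53, 7/58}) ∪ ({-20/3, -2, 3/5, 19/8, 3⋅√2} × [-7/4, -1/49])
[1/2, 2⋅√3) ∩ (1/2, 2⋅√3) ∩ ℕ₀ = {1, 2, 3}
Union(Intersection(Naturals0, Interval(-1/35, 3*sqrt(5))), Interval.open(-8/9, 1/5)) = Union(Interval.open(-8/9, 1/5), Range(0, 7, 1))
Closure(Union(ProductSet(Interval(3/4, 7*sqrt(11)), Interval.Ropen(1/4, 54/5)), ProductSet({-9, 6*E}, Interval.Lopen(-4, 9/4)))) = Union(ProductSet({-9, 6*E}, Interval(-4, 9/4)), ProductSet(Interval(3/4, 7*sqrt(11)), Interval(1/4, 54/5)))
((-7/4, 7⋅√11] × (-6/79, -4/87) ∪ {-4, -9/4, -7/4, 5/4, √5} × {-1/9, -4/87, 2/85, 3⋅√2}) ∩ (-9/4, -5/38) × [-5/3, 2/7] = ({-7/4} × {-1/9, -4/87, 2/85}) ∪ ((-7/4, -5/38) × (-6/79, -4/87))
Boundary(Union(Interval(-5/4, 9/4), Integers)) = Union(Complement(Integers, Interval.open(-5/4, 9/4)), {-5/4, 9/4})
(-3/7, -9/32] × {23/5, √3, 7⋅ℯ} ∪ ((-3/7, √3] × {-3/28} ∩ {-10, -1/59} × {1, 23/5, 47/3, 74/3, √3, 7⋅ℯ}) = (-3/7, -9/32] × {23/5, √3, 7⋅ℯ}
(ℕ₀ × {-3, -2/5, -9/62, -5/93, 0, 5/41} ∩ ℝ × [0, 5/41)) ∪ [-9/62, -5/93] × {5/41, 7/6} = (ℕ₀ × {0}) ∪ ([-9/62, -5/93] × {5/41, 7/6})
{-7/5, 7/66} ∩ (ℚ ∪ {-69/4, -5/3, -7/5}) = {-7/5, 7/66}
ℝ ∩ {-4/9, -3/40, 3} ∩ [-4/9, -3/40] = {-4/9, -3/40}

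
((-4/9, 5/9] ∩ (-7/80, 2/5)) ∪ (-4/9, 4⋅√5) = (-4/9, 4⋅√5)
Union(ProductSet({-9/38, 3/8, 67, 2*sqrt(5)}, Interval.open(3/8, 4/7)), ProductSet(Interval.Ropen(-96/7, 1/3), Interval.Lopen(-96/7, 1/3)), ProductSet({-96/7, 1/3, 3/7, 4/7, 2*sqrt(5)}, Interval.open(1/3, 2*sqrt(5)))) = Union(ProductSet({-9/38, 3/8, 67, 2*sqrt(5)}, Interval.open(3/8, 4/7)), ProductSet({-96/7, 1/3, 3/7, 4/7, 2*sqrt(5)}, Interval.open(1/3, 2*sqrt(5))), ProductSet(Interval.Ropen(-96/7, 1/3), Interval.Lopen(-96/7, 1/3)))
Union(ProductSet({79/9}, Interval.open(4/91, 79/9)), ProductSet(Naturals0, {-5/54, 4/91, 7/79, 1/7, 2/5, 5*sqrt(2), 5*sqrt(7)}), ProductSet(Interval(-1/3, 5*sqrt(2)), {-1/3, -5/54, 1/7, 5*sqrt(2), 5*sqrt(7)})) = Union(ProductSet({79/9}, Interval.open(4/91, 79/9)), ProductSet(Interval(-1/3, 5*sqrt(2)), {-1/3, -5/54, 1/7, 5*sqrt(2), 5*sqrt(7)}), ProductSet(Naturals0, {-5/54, 4/91, 7/79, 1/7, 2/5, 5*sqrt(2), 5*sqrt(7)}))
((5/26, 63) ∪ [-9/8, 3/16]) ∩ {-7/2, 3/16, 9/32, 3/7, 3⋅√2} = {3/16, 9/32, 3/7, 3⋅√2}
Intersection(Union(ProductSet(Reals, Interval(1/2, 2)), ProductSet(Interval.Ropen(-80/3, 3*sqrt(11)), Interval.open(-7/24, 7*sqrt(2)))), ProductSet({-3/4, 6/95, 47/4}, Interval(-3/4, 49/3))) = Union(ProductSet({-3/4, 6/95}, Interval.open(-7/24, 7*sqrt(2))), ProductSet({-3/4, 6/95, 47/4}, Interval(1/2, 2)))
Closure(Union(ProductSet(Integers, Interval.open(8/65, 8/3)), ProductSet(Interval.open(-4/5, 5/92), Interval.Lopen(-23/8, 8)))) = Union(ProductSet(Complement(Integers, Interval.open(-4/5, 5/92)), Interval(8/65, 8/3)), ProductSet({-4/5, 5/92}, Interval(-23/8, 8)), ProductSet(Integers, Interval.open(8/65, 8/3)), ProductSet(Interval(-4/5, 5/92), {-23/8, 8}), ProductSet(Interval.open(-4/5, 5/92), Interval.Lopen(-23/8, 8)))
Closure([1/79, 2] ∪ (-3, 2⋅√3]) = [-3, 2⋅√3]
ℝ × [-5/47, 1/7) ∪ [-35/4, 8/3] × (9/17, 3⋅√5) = (ℝ × [-5/47, 1/7)) ∪ ([-35/4, 8/3] × (9/17, 3⋅√5))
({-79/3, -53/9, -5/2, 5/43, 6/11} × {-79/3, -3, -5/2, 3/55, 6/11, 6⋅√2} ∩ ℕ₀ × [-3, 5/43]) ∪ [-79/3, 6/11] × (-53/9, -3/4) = [-79/3, 6/11] × (-53/9, -3/4)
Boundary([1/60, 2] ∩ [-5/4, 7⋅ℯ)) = {1/60, 2}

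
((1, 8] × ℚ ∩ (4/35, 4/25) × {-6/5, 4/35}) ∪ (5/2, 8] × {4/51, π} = (5/2, 8] × {4/51, π}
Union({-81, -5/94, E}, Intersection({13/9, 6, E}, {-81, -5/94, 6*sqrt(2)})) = {-81, -5/94, E}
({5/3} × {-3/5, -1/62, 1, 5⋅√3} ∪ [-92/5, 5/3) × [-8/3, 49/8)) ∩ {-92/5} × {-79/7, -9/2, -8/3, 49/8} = {-92/5} × {-8/3}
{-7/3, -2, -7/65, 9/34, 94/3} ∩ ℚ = {-7/3, -2, -7/65, 9/34, 94/3}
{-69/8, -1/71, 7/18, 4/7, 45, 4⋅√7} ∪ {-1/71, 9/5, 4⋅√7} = {-69/8, -1/71, 7/18, 4/7, 9/5, 45, 4⋅√7}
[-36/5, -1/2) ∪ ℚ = ℚ ∪ [-36/5, -1/2]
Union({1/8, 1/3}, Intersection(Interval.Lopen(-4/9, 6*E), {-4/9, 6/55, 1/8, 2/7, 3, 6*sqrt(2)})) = {6/55, 1/8, 2/7, 1/3, 3, 6*sqrt(2)}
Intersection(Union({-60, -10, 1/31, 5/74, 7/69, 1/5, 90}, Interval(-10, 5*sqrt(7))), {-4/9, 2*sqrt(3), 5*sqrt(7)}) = {-4/9, 2*sqrt(3), 5*sqrt(7)}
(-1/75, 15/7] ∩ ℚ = ℚ ∩ (-1/75, 15/7]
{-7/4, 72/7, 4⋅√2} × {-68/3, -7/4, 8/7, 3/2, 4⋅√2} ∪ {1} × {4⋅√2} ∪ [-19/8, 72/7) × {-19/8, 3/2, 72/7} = ({1} × {4⋅√2}) ∪ ([-19/8, 72/7) × {-19/8, 3/2, 72/7}) ∪ ({-7/4, 72/7, 4⋅√2} × {-68/3, -7/4, 8/7, 3/2, 4⋅√2})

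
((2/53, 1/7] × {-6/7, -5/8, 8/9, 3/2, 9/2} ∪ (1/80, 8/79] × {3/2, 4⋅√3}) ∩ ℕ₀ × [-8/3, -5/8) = ∅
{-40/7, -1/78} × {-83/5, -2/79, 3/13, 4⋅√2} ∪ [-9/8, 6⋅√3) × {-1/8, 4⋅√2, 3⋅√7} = ({-40/7, -1/78} × {-83/5, -2/79, 3/13, 4⋅√2}) ∪ ([-9/8, 6⋅√3) × {-1/8, 4⋅√2, 3⋅√7})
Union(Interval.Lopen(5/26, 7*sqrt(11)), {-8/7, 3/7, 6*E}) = Union({-8/7}, Interval.Lopen(5/26, 7*sqrt(11)))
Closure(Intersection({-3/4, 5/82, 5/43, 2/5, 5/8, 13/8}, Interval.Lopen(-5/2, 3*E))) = {-3/4, 5/82, 5/43, 2/5, 5/8, 13/8}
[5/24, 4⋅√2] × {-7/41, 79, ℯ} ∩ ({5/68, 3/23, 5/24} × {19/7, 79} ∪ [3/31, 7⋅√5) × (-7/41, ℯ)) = {5/24} × {79}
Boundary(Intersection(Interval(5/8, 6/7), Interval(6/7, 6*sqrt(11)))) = {6/7}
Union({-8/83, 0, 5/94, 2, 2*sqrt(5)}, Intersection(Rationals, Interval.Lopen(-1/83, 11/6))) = Union({-8/83, 2, 2*sqrt(5)}, Intersection(Interval.Lopen(-1/83, 11/6), Rationals))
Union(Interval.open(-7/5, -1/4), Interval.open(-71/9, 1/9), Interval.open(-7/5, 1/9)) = Interval.open(-71/9, 1/9)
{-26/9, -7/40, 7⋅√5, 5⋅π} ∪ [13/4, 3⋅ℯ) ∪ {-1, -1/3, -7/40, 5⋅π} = {-26/9, -1, -1/3, -7/40, 7⋅√5, 5⋅π} ∪ [13/4, 3⋅ℯ)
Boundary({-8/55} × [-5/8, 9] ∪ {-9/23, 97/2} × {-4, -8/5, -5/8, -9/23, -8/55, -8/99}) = ({-8/55} × [-5/8, 9]) ∪ ({-9/23, 97/2} × {-4, -8/5, -5/8, -9/23, -8/55, -8/99})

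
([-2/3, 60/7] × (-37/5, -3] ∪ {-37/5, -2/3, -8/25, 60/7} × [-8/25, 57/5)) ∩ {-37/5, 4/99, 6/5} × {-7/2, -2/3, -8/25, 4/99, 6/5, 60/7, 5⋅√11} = ({4/99, 6/5} × {-7/2}) ∪ ({-37/5} × {-8/25, 4/99, 6/5, 60/7})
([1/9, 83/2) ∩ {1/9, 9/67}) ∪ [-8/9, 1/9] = [-8/9, 1/9] ∪ {9/67}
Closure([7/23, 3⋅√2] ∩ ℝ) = [7/23, 3⋅√2]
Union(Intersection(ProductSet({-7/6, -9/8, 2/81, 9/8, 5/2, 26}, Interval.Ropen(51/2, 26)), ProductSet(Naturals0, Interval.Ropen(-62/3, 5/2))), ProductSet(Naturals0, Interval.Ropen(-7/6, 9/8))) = ProductSet(Naturals0, Interval.Ropen(-7/6, 9/8))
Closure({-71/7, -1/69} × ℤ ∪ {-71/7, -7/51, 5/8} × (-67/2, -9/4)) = ({-71/7, -1/69} × ℤ) ∪ ({-71/7, -7/51, 5/8} × [-67/2, -9/4])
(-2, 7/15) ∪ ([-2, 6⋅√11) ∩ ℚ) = [-2, 7/15] ∪ (ℚ ∩ [-2, 6⋅√11))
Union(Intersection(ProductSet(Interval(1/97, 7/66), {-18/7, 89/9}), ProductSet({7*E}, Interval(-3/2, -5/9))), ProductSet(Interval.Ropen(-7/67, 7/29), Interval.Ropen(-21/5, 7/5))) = ProductSet(Interval.Ropen(-7/67, 7/29), Interval.Ropen(-21/5, 7/5))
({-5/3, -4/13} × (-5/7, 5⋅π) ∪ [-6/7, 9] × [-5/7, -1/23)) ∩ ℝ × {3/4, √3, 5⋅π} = {-5/3, -4/13} × {3/4, √3}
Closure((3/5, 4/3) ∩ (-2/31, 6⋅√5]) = [3/5, 4/3]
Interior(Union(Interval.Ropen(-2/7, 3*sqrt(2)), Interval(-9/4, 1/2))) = Interval.open(-9/4, 3*sqrt(2))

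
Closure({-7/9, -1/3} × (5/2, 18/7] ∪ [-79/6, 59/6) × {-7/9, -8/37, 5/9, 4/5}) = ({-7/9, -1/3} × [5/2, 18/7]) ∪ ([-79/6, 59/6] × {-7/9, -8/37, 5/9, 4/5})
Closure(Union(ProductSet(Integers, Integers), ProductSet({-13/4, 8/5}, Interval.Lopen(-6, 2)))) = Union(ProductSet({-13/4, 8/5}, Interval(-6, 2)), ProductSet(Integers, Integers))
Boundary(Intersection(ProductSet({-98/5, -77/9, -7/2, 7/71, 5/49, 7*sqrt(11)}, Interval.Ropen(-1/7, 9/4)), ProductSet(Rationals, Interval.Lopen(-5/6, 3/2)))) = ProductSet({-98/5, -77/9, -7/2, 7/71, 5/49}, Interval(-1/7, 3/2))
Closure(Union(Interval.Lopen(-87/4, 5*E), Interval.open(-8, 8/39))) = Interval(-87/4, 5*E)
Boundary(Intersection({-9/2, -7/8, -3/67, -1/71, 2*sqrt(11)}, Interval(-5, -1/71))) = {-9/2, -7/8, -3/67, -1/71}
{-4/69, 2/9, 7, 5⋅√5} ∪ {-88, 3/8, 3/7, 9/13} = {-88, -4/69, 2/9, 3/8, 3/7, 9/13, 7, 5⋅√5}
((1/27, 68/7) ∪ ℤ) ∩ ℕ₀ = ℕ₀ ∪ {1, 2, …, 9}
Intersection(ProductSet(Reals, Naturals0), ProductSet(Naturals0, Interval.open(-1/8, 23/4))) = ProductSet(Naturals0, Range(0, 6, 1))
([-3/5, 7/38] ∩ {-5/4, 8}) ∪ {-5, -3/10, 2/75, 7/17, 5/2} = {-5, -3/10, 2/75, 7/17, 5/2}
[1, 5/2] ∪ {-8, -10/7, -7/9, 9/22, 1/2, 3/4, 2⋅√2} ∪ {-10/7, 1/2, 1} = {-8, -10/7, -7/9, 9/22, 1/2, 3/4, 2⋅√2} ∪ [1, 5/2]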